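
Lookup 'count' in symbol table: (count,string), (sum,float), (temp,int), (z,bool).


Lookup 'count' → type string


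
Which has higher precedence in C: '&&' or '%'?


'%' is multiplicative (level 10); '&&' is logical AND (level 2)
Higher level binds tighter
'%' has higher precedence than '&&'


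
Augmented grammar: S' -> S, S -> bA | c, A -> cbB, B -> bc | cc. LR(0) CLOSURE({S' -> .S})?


Start: S' -> .S
For each item with dot before a nonterminal B, add B -> .γ for every B-production
Closure: [S' -> .S, S -> .bA, S -> .c]


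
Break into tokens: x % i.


Scan left to right, longest-match per lexeme
Tokens: ID(x), OP(%), ID(i)


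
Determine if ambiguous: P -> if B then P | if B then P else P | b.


dangling else: 'if B then if B then b else b' parses two ways
Ambiguous


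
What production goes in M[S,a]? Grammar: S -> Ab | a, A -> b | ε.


For [S, a]: 'a' ∈ FIRST(a)
Entry: S -> a


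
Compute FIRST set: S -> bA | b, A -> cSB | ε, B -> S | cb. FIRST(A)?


Per alternative of A: FIRST(cSB) = {c}; FIRST(ε) = {ε}
FIRST(A) = {c, ε}


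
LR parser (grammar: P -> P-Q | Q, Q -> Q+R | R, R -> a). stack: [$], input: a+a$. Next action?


no handle on stack; shift 'a'
Action: shift


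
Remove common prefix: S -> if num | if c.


Common prefix: 'if'
Factored: S -> if S', S' -> num | c


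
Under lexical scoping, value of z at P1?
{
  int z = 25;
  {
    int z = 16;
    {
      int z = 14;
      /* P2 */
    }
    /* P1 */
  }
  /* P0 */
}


z declared in the same block as P1
z = 16


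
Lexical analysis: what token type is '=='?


Pattern: operator symbol
Type: OPERATOR


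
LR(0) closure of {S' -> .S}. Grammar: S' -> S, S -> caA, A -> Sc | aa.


Start: S' -> .S
For each item with dot before a nonterminal B, add B -> .γ for every B-production
Closure: [S' -> .S, S -> .caA]


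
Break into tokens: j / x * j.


Scan left to right, longest-match per lexeme
Tokens: ID(j), OP(/), ID(x), OP(*), ID(j)


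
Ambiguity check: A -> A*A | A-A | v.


'v*v-v' has two parse trees (no precedence encoded between * and -)
Ambiguous


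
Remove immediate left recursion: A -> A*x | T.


Left-recursive alternatives: A*x; non-recursive: T
Introduce A': A -> TA', A' -> *xA' | ε


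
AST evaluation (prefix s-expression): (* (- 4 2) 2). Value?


Evaluate inner: (- 4 2) = 2
Evaluate root: (* 2 2) = 4
Result: 4


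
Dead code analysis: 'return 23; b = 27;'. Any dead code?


statement follows a return and is unreachable
Dead: 'b = 27'


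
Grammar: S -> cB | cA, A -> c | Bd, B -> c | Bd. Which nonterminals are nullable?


A nonterminal is nullable iff some alternative derives ε (directly, or every symbol in it is nullable)
Nullable: {}


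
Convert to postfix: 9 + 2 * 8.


* has higher precedence, evaluate 2*8 first
Postfix: 9 2 8 * +


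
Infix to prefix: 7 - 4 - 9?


left-to-right (same/higher precedence on left): tree is (- (- 7 4) 9)
Prefix: - - 7 4 9


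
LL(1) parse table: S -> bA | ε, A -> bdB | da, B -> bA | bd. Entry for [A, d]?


For [A, d]: 'd' ∈ FIRST(da)
Entry: A -> da


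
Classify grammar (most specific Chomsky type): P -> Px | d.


Left-linear: every RHS is a terminal or one nonterminal followed by a terminal
Classification: Type 3 (Regular)


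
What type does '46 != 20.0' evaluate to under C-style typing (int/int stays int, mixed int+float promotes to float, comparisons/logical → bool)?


Operand types: int != float
Rule: comparison yields bool
Result type: bool


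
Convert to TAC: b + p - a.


Break into single-operator statements:
t1 = b + p
t2 = t1 - a


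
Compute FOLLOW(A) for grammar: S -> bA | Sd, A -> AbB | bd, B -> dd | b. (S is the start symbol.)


$ ∈ FOLLOW(S). For each A -> αBβ: add FIRST(β)\{ε} to FOLLOW(B); if β nullable, add FOLLOW(A).
FOLLOW(A) = {$, b, d}


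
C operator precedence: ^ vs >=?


'>=' is relational (level 7); '^' is bitwise XOR (level 4)
Higher level binds tighter
'>=' has higher precedence than '^'


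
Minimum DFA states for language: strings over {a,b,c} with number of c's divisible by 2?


Track (count of c) mod 2: states 0..1, accept at 0
Minimal DFA: 2 states


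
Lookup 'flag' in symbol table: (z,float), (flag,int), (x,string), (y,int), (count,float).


Lookup 'flag' → type int


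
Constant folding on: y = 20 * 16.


20 * 16 = 320 at compile time
Optimized: y = 320


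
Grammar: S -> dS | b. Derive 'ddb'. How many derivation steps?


Derivation: S => dS => ddS => ddb
Steps: 3


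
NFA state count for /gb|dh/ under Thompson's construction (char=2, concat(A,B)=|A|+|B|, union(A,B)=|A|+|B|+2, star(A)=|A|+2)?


Syntax tree has 4 char leaf(s), 1 union(s), 0 star(s)
chars contribute 4×2 = 8; each union adds +2; each star adds +2
Total: 8 + 2 + 0 = 10 states


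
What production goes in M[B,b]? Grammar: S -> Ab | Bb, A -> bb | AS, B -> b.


For [B, b]: 'b' ∈ FIRST(b)
Entry: B -> b


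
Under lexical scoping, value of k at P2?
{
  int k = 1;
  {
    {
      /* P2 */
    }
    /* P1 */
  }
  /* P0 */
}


P2's block does not declare k; resolves to the enclosing declaration at depth 0
k = 1


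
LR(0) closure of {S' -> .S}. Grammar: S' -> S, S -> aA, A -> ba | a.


Start: S' -> .S
For each item with dot before a nonterminal B, add B -> .γ for every B-production
Closure: [S' -> .S, S -> .aA]


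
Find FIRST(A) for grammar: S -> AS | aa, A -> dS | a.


Per alternative of A: FIRST(dS) = {d}; FIRST(a) = {a}
FIRST(A) = {a, d}


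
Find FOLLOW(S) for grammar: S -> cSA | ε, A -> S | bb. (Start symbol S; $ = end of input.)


$ ∈ FOLLOW(S). For each A -> αBβ: add FIRST(β)\{ε} to FOLLOW(B); if β nullable, add FOLLOW(A).
FOLLOW(S) = {$, b, c}


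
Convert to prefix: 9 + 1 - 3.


left-to-right (same/higher precedence on left): tree is (- (+ 9 1) 3)
Prefix: - + 9 1 3


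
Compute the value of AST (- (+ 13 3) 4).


Evaluate inner: (+ 13 3) = 16
Evaluate root: (- 16 4) = 12
Result: 12


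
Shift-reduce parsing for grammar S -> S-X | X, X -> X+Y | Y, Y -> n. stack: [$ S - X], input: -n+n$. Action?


handle 'S-X' on top; lookahead ∈ FOLLOW(S) = {-, $}
Action: reduce (S -> S-X)


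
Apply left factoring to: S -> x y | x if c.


Common prefix: 'x'
Factored: S -> x S', S' -> y | if c


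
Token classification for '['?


Pattern: delimiter/punctuation
Type: PUNCTUATION


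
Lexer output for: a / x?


Scan left to right, longest-match per lexeme
Tokens: ID(a), OP(/), ID(x)


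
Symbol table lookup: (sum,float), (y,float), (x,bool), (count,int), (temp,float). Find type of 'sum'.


Lookup 'sum' → type float


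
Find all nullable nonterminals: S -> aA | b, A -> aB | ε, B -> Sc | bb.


A nonterminal is nullable iff some alternative derives ε (directly, or every symbol in it is nullable)
Nullable: {A}


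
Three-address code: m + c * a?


Break into single-operator statements:
t1 = c * a
t2 = m + t1


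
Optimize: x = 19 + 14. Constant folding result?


19 + 14 = 33 at compile time
Optimized: x = 33


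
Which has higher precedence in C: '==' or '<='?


'<=' is relational (level 7); '==' is equality (level 6)
Higher level binds tighter
'<=' has higher precedence than '=='


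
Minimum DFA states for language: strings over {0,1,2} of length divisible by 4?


Track length mod 4: states 0..3, accept at 0
Minimal DFA: 4 states


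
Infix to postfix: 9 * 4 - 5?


Left to right (same or higher precedence on left)
Postfix: 9 4 * 5 -


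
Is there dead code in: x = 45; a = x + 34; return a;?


x is read by a's definition; a is returned
No dead code


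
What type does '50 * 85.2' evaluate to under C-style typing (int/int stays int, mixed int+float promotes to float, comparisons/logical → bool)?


Operand types: int * float
Rule: mixed int/float promotes to float; int/int stays int
Result type: float


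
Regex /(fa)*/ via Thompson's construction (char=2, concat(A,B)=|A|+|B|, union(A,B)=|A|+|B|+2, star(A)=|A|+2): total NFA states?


Syntax tree has 2 char leaf(s), 0 union(s), 1 star(s)
chars contribute 2×2 = 4; each union adds +2; each star adds +2
Total: 4 + 0 + 2 = 6 states


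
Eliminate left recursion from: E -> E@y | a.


Left-recursive alternatives: E@y; non-recursive: a
Introduce E': E -> aE', E' -> @yE' | ε


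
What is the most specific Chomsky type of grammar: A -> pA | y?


Right-linear: every RHS is a terminal or a terminal followed by one nonterminal
Classification: Type 3 (Regular)


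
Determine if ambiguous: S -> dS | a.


right-linear, alternatives start with distinct terminals 'd' vs 'a': unique leftmost derivation
Unambiguous


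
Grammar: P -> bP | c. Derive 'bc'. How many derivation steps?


Derivation: P => bP => bc
Steps: 2


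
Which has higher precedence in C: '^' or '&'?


'&' is bitwise AND (level 5); '^' is bitwise XOR (level 4)
Higher level binds tighter
'&' has higher precedence than '^'


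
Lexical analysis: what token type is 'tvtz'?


Pattern: letter/underscore followed by alphanumerics, not a keyword
Type: IDENTIFIER


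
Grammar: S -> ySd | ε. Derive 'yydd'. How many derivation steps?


Derivation: S => ySd => yySdd => yydd
Steps: 3


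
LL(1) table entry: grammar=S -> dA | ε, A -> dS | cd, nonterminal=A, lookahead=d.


For [A, d]: 'd' ∈ FIRST(dS)
Entry: A -> dS


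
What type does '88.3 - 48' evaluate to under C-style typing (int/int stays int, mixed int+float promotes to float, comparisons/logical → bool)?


Operand types: float - int
Rule: mixed int/float promotes to float; int/int stays int
Result type: float


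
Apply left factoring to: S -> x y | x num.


Common prefix: 'x'
Factored: S -> x S', S' -> y | num


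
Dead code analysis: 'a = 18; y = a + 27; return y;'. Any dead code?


a is read by y's definition; y is returned
No dead code


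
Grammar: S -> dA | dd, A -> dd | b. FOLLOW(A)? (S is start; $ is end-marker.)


$ ∈ FOLLOW(S). For each A -> αBβ: add FIRST(β)\{ε} to FOLLOW(B); if β nullable, add FOLLOW(A).
FOLLOW(A) = {$}


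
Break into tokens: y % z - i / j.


Scan left to right, longest-match per lexeme
Tokens: ID(y), OP(%), ID(z), OP(-), ID(i), OP(/), ID(j)


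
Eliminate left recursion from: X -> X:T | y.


Left-recursive alternatives: X:T; non-recursive: y
Introduce X': X -> yX', X' -> :TX' | ε


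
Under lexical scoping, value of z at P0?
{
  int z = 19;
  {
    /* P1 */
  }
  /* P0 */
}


z declared in the same block as P0
z = 19


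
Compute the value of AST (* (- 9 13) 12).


Evaluate inner: (- 9 13) = -4
Evaluate root: (* -4 12) = -48
Result: -48


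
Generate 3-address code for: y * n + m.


Break into single-operator statements:
t1 = y * n
t2 = t1 + m


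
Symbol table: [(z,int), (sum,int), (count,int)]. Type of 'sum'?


Lookup 'sum' → type int


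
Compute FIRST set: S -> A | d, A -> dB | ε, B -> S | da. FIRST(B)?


Per alternative of B: FIRST(S) = {d, ε}; FIRST(da) = {d}
FIRST(B) = {d, ε}


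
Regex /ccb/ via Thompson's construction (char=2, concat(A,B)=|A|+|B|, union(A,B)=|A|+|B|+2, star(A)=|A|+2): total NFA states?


Syntax tree has 3 char leaf(s), 0 union(s), 0 star(s)
chars contribute 3×2 = 6; each union adds +2; each star adds +2
Total: 6 + 0 + 0 = 6 states


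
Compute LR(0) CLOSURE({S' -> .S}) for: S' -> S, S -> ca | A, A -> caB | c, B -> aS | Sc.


Start: S' -> .S
For each item with dot before a nonterminal B, add B -> .γ for every B-production
Closure: [S' -> .S, S -> .ca, S -> .A, A -> .caB, A -> .c]


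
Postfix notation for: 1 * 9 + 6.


Left to right (same or higher precedence on left)
Postfix: 1 9 * 6 +


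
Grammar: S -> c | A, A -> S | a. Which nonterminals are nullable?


A nonterminal is nullable iff some alternative derives ε (directly, or every symbol in it is nullable)
Nullable: {}


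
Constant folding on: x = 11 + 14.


11 + 14 = 25 at compile time
Optimized: x = 25


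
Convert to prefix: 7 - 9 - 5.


left-to-right (same/higher precedence on left): tree is (- (- 7 9) 5)
Prefix: - - 7 9 5


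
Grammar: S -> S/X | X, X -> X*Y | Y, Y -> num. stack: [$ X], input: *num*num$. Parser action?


shift '*' to continue X -> X*Y
Action: shift


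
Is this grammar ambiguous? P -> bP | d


right-linear, alternatives start with distinct terminals 'b' vs 'd': unique leftmost derivation
Unambiguous


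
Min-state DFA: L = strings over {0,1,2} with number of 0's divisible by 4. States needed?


Track (count of 0) mod 4: states 0..3, accept at 0
Minimal DFA: 4 states


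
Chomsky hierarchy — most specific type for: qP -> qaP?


LHS has context (more than one symbol) and |LHS| ≤ |RHS|
Classification: Type 1 (Context-Sensitive)


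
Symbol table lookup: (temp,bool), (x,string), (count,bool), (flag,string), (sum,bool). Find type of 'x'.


Lookup 'x' → type string


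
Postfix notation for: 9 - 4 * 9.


* has higher precedence, evaluate 4*9 first
Postfix: 9 4 9 * -


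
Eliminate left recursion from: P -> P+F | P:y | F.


Left-recursive alternatives: P+F, P:y; non-recursive: F
Introduce P': P -> FP', P' -> +FP' | :yP' | ε


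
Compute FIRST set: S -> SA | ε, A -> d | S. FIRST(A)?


Per alternative of A: FIRST(d) = {d}; FIRST(S) = {d, ε}
FIRST(A) = {d, ε}


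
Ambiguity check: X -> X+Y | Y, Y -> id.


precedence layered via separate nonterminal Y: deterministic
Unambiguous


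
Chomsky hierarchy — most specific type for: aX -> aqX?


LHS has context (more than one symbol) and |LHS| ≤ |RHS|
Classification: Type 1 (Context-Sensitive)


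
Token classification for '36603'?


Pattern: digits only
Type: INTEGER_LITERAL


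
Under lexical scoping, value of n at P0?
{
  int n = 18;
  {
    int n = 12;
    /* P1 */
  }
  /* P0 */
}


n declared in the same block as P0
n = 18


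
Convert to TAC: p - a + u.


Break into single-operator statements:
t1 = p - a
t2 = t1 + u


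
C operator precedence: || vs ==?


'==' is equality (level 6); '||' is logical OR (level 1)
Higher level binds tighter
'==' has higher precedence than '||'


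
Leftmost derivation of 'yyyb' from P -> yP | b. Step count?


Derivation: P => yP => yyP => yyyP => yyyb
Steps: 4


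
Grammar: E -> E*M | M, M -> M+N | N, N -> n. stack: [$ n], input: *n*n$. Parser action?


'n' on top is the handle for N -> n
Action: reduce (N -> n)


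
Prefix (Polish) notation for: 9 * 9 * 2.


left-to-right (same/higher precedence on left): tree is (* (* 9 9) 2)
Prefix: * * 9 9 2


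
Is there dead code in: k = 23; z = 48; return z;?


k is assigned but never read
Dead: 'k = 23'


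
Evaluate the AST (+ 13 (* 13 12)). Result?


Evaluate inner: (* 13 12) = 156
Evaluate root: (+ 13 156) = 169
Result: 169


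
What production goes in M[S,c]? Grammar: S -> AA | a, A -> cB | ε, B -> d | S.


For [S, c]: 'c' ∈ FIRST(AA)
Entry: S -> AA


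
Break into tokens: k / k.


Scan left to right, longest-match per lexeme
Tokens: ID(k), OP(/), ID(k)


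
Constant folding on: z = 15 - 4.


15 - 4 = 11 at compile time
Optimized: z = 11


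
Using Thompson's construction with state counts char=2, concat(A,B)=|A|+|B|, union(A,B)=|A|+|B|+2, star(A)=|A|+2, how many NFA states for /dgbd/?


Syntax tree has 4 char leaf(s), 0 union(s), 0 star(s)
chars contribute 4×2 = 8; each union adds +2; each star adds +2
Total: 8 + 0 + 0 = 8 states


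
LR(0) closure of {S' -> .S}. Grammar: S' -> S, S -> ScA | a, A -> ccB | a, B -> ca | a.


Start: S' -> .S
For each item with dot before a nonterminal B, add B -> .γ for every B-production
Closure: [S' -> .S, S -> .ScA, S -> .a]


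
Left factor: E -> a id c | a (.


Common prefix: 'a'
Factored: E -> a E', E' -> id c | (


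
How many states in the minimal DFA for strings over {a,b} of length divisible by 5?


Track length mod 5: states 0..4, accept at 0
Minimal DFA: 5 states


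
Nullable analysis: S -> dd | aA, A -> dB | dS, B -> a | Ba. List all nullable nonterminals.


A nonterminal is nullable iff some alternative derives ε (directly, or every symbol in it is nullable)
Nullable: {}


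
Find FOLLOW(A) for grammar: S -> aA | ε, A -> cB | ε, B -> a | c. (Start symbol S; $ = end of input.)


$ ∈ FOLLOW(S). For each A -> αBβ: add FIRST(β)\{ε} to FOLLOW(B); if β nullable, add FOLLOW(A).
FOLLOW(A) = {$}


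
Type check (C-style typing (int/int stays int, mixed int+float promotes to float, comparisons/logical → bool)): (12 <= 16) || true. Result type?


Operand types: bool || bool
Rule: logical operators take bool operands and yield bool
Result type: bool


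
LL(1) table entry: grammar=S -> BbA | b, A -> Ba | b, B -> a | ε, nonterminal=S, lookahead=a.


For [S, a]: 'a' ∈ FIRST(BbA)
Entry: S -> BbA


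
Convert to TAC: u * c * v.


Break into single-operator statements:
t1 = u * c
t2 = t1 * v


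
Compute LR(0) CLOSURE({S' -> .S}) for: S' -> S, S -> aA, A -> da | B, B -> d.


Start: S' -> .S
For each item with dot before a nonterminal B, add B -> .γ for every B-production
Closure: [S' -> .S, S -> .aA]


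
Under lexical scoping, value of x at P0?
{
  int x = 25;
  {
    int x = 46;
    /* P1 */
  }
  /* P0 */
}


x declared in the same block as P0
x = 25


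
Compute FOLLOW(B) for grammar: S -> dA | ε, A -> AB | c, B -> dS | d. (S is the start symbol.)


$ ∈ FOLLOW(S). For each A -> αBβ: add FIRST(β)\{ε} to FOLLOW(B); if β nullable, add FOLLOW(A).
FOLLOW(B) = {$, d}


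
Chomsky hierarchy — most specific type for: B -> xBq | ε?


Single nonterminal LHS, but x^n q^n is not regular
Classification: Type 2 (Context-Free)


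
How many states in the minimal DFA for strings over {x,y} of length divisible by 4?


Track length mod 4: states 0..3, accept at 0
Minimal DFA: 4 states


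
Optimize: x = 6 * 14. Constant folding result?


6 * 14 = 84 at compile time
Optimized: x = 84


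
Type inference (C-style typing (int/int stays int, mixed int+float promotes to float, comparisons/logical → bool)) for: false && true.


Operand types: bool && bool
Rule: logical operators take bool operands and yield bool
Result type: bool


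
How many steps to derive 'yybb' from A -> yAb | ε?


Derivation: A => yAb => yyAbb => yybb
Steps: 3


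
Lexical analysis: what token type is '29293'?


Pattern: digits only
Type: INTEGER_LITERAL


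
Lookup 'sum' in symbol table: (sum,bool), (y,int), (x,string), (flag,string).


Lookup 'sum' → type bool


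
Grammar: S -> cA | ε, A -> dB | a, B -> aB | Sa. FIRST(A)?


Per alternative of A: FIRST(dB) = {d}; FIRST(a) = {a}
FIRST(A) = {a, d}


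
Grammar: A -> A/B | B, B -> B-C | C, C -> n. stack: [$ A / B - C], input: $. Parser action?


handle 'B-C' on top
Action: reduce (B -> B-C)


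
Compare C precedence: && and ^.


'^' is bitwise XOR (level 4); '&&' is logical AND (level 2)
Higher level binds tighter
'^' has higher precedence than '&&'


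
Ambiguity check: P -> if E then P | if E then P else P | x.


dangling else: 'if E then if E then x else x' parses two ways
Ambiguous


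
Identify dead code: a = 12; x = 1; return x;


a is assigned but never read
Dead: 'a = 12'


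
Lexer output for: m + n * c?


Scan left to right, longest-match per lexeme
Tokens: ID(m), OP(+), ID(n), OP(*), ID(c)


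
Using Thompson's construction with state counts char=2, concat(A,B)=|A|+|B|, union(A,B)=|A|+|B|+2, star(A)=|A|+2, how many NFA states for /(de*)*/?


Syntax tree has 2 char leaf(s), 0 union(s), 2 star(s)
chars contribute 2×2 = 4; each union adds +2; each star adds +2
Total: 4 + 0 + 4 = 8 states


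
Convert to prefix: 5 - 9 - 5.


left-to-right (same/higher precedence on left): tree is (- (- 5 9) 5)
Prefix: - - 5 9 5


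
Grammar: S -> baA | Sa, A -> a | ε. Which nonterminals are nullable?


A nonterminal is nullable iff some alternative derives ε (directly, or every symbol in it is nullable)
Nullable: {A}


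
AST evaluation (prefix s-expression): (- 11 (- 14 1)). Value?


Evaluate inner: (- 14 1) = 13
Evaluate root: (- 11 13) = -2
Result: -2


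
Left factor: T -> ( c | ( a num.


Common prefix: '('
Factored: T -> ( T', T' -> c | a num


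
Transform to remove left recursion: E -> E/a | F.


Left-recursive alternatives: E/a; non-recursive: F
Introduce E': E -> FE', E' -> /aE' | ε


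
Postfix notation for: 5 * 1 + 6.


Left to right (same or higher precedence on left)
Postfix: 5 1 * 6 +


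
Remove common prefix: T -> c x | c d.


Common prefix: 'c'
Factored: T -> c T', T' -> x | d


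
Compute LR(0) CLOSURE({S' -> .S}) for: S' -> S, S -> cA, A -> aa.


Start: S' -> .S
For each item with dot before a nonterminal B, add B -> .γ for every B-production
Closure: [S' -> .S, S -> .cA]


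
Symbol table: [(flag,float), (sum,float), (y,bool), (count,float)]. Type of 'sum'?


Lookup 'sum' → type float


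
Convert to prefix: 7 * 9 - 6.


left-to-right (same/higher precedence on left): tree is (- (* 7 9) 6)
Prefix: - * 7 9 6


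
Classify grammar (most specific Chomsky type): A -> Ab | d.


Left-linear: every RHS is a terminal or one nonterminal followed by a terminal
Classification: Type 3 (Regular)


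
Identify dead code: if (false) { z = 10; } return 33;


condition is constant false, so the whole block is unreachable
Dead: 'if (false) { z = 10; }'


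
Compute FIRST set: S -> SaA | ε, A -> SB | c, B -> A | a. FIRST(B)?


Per alternative of B: FIRST(A) = {a, c}; FIRST(a) = {a}
FIRST(B) = {a, c}


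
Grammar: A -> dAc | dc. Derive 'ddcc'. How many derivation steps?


Derivation: A => dAc => ddcc
Steps: 2


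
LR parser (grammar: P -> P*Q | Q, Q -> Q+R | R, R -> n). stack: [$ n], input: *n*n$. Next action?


'n' on top is the handle for R -> n
Action: reduce (R -> n)


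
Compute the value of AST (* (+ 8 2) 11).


Evaluate inner: (+ 8 2) = 10
Evaluate root: (* 10 11) = 110
Result: 110


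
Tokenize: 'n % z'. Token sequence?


Scan left to right, longest-match per lexeme
Tokens: ID(n), OP(%), ID(z)


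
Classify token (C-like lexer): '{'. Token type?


Pattern: delimiter/punctuation
Type: PUNCTUATION


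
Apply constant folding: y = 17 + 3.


17 + 3 = 20 at compile time
Optimized: y = 20


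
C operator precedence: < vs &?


'<' is relational (level 7); '&' is bitwise AND (level 5)
Higher level binds tighter
'<' has higher precedence than '&'


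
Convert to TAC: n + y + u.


Break into single-operator statements:
t1 = n + y
t2 = t1 + u


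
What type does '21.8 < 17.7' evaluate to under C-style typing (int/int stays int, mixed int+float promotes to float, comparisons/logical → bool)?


Operand types: float < float
Rule: comparison yields bool
Result type: bool


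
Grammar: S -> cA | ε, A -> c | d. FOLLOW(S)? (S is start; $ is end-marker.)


$ ∈ FOLLOW(S). For each A -> αBβ: add FIRST(β)\{ε} to FOLLOW(B); if β nullable, add FOLLOW(A).
FOLLOW(S) = {$}


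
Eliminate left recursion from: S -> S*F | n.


Left-recursive alternatives: S*F; non-recursive: n
Introduce S': S -> nS', S' -> *FS' | ε


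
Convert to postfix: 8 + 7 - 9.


Left to right (same or higher precedence on left)
Postfix: 8 7 + 9 -


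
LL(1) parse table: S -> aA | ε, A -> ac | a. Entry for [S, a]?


For [S, a]: 'a' ∈ FIRST(aA)
Entry: S -> aA


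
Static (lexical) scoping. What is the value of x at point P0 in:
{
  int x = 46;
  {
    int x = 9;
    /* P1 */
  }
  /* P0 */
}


x declared in the same block as P0
x = 46


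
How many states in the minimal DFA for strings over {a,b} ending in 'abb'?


Track the longest suffix of input matching a prefix of 'abb': 4 classes (prefixes of length 0..3)
Minimal DFA: 4 states


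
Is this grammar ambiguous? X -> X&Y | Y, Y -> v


precedence layered via separate nonterminal Y: deterministic
Unambiguous


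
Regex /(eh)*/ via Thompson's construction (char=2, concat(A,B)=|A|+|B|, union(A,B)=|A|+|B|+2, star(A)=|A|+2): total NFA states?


Syntax tree has 2 char leaf(s), 0 union(s), 1 star(s)
chars contribute 2×2 = 4; each union adds +2; each star adds +2
Total: 4 + 0 + 2 = 6 states


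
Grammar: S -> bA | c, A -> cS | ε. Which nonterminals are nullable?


A nonterminal is nullable iff some alternative derives ε (directly, or every symbol in it is nullable)
Nullable: {A}


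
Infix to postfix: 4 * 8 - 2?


Left to right (same or higher precedence on left)
Postfix: 4 8 * 2 -


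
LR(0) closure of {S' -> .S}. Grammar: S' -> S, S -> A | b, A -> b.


Start: S' -> .S
For each item with dot before a nonterminal B, add B -> .γ for every B-production
Closure: [S' -> .S, S -> .A, S -> .b, A -> .b]


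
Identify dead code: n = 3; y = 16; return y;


n is assigned but never read
Dead: 'n = 3'


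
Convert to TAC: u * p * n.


Break into single-operator statements:
t1 = u * p
t2 = t1 * n


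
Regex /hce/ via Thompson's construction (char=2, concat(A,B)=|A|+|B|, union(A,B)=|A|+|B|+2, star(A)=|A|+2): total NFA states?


Syntax tree has 3 char leaf(s), 0 union(s), 0 star(s)
chars contribute 3×2 = 6; each union adds +2; each star adds +2
Total: 6 + 0 + 0 = 6 states


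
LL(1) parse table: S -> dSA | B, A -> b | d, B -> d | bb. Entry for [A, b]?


For [A, b]: 'b' ∈ FIRST(b)
Entry: A -> b


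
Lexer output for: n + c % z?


Scan left to right, longest-match per lexeme
Tokens: ID(n), OP(+), ID(c), OP(%), ID(z)


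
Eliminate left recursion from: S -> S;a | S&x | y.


Left-recursive alternatives: S;a, S&x; non-recursive: y
Introduce S': S -> yS', S' -> ;aS' | &xS' | ε


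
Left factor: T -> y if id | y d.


Common prefix: 'y'
Factored: T -> y T', T' -> if id | d


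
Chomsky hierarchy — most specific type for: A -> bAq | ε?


Single nonterminal LHS, but b^n q^n is not regular
Classification: Type 2 (Context-Free)


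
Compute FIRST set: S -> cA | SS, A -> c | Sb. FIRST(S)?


Per alternative of S: FIRST(cA) = {c}; FIRST(SS) = {c}
FIRST(S) = {c}


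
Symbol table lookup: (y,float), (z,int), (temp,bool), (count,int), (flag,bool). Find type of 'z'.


Lookup 'z' → type int


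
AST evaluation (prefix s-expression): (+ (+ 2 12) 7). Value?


Evaluate inner: (+ 2 12) = 14
Evaluate root: (+ 14 7) = 21
Result: 21


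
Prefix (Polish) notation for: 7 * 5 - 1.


left-to-right (same/higher precedence on left): tree is (- (* 7 5) 1)
Prefix: - * 7 5 1


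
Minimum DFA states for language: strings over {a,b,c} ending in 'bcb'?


Track the longest suffix of input matching a prefix of 'bcb': 4 classes (prefixes of length 0..3)
Minimal DFA: 4 states


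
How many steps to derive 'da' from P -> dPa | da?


Derivation: P => da
Steps: 1


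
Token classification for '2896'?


Pattern: digits only
Type: INTEGER_LITERAL


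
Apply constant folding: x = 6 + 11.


6 + 11 = 17 at compile time
Optimized: x = 17


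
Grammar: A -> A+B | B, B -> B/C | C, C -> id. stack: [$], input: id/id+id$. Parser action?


no handle on stack; shift 'id'
Action: shift


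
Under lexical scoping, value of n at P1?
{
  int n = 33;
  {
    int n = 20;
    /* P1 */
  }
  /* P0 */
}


n declared in the same block as P1
n = 20


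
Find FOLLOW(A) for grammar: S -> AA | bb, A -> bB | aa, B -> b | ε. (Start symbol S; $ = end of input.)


$ ∈ FOLLOW(S). For each A -> αBβ: add FIRST(β)\{ε} to FOLLOW(B); if β nullable, add FOLLOW(A).
FOLLOW(A) = {$, a, b}


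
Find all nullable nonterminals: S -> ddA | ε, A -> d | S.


A nonterminal is nullable iff some alternative derives ε (directly, or every symbol in it is nullable)
Nullable: {A, S}


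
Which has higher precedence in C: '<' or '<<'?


'<<' is shift (level 8); '<' is relational (level 7)
Higher level binds tighter
'<<' has higher precedence than '<'


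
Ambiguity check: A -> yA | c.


right-linear, alternatives start with distinct terminals 'y' vs 'c': unique leftmost derivation
Unambiguous


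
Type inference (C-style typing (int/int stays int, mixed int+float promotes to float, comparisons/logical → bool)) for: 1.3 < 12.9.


Operand types: float < float
Rule: comparison yields bool
Result type: bool


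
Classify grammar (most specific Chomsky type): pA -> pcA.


LHS has context (more than one symbol) and |LHS| ≤ |RHS|
Classification: Type 1 (Context-Sensitive)


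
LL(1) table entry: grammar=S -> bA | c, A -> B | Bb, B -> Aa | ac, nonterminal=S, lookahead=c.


For [S, c]: 'c' ∈ FIRST(c)
Entry: S -> c


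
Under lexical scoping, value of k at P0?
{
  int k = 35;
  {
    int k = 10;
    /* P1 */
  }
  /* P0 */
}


k declared in the same block as P0
k = 35


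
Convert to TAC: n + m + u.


Break into single-operator statements:
t1 = n + m
t2 = t1 + u


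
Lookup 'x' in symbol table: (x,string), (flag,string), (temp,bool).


Lookup 'x' → type string


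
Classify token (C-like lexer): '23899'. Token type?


Pattern: digits only
Type: INTEGER_LITERAL


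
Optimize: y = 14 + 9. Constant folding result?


14 + 9 = 23 at compile time
Optimized: y = 23


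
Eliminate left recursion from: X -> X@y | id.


Left-recursive alternatives: X@y; non-recursive: id
Introduce X': X -> idX', X' -> @yX' | ε


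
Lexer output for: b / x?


Scan left to right, longest-match per lexeme
Tokens: ID(b), OP(/), ID(x)


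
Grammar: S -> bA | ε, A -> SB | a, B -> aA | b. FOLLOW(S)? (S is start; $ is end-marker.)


$ ∈ FOLLOW(S). For each A -> αBβ: add FIRST(β)\{ε} to FOLLOW(B); if β nullable, add FOLLOW(A).
FOLLOW(S) = {$, a, b}


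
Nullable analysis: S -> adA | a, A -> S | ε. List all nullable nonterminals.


A nonterminal is nullable iff some alternative derives ε (directly, or every symbol in it is nullable)
Nullable: {A}


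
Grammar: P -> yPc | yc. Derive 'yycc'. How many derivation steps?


Derivation: P => yPc => yycc
Steps: 2


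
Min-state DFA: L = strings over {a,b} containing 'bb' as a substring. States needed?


KMP-style automaton: 2 progress states + 1 absorbing accept = 3
Minimal DFA: 3 states


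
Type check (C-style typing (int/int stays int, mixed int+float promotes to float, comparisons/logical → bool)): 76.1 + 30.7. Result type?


Operand types: float + float
Rule: mixed int/float promotes to float; int/int stays int
Result type: float


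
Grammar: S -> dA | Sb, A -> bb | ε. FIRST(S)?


Per alternative of S: FIRST(dA) = {d}; FIRST(Sb) = {d}
FIRST(S) = {d}


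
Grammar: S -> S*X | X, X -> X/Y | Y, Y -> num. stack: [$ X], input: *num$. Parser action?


lookahead ∉ {/} so X won't extend; reduce S -> X
Action: reduce (S -> X)


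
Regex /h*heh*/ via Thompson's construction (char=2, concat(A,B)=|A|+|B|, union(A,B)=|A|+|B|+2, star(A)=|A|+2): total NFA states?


Syntax tree has 4 char leaf(s), 0 union(s), 2 star(s)
chars contribute 4×2 = 8; each union adds +2; each star adds +2
Total: 8 + 0 + 4 = 12 states


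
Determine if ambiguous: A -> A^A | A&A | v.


'v^v&v' has two parse trees (no precedence encoded between ^ and &)
Ambiguous


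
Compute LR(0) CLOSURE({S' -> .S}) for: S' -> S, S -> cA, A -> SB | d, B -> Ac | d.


Start: S' -> .S
For each item with dot before a nonterminal B, add B -> .γ for every B-production
Closure: [S' -> .S, S -> .cA]


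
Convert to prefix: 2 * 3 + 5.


left-to-right (same/higher precedence on left): tree is (+ (* 2 3) 5)
Prefix: + * 2 3 5


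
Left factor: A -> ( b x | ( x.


Common prefix: '('
Factored: A -> ( A', A' -> b x | x


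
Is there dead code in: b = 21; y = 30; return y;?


b is assigned but never read
Dead: 'b = 21'


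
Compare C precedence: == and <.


'<' is relational (level 7); '==' is equality (level 6)
Higher level binds tighter
'<' has higher precedence than '=='


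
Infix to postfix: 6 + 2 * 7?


* has higher precedence, evaluate 2*7 first
Postfix: 6 2 7 * +


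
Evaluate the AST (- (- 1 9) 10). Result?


Evaluate inner: (- 1 9) = -8
Evaluate root: (- -8 10) = -18
Result: -18


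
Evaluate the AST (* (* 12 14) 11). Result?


Evaluate inner: (* 12 14) = 168
Evaluate root: (* 168 11) = 1848
Result: 1848


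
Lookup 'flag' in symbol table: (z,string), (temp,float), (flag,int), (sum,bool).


Lookup 'flag' → type int


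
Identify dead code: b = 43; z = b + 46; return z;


b is read by z's definition; z is returned
No dead code


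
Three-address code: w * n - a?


Break into single-operator statements:
t1 = w * n
t2 = t1 - a


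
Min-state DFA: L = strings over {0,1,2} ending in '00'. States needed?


Track the longest suffix of input matching a prefix of '00': 3 classes (prefixes of length 0..2)
Minimal DFA: 3 states


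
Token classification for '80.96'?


Pattern: digits with a decimal point
Type: FLOAT_LITERAL


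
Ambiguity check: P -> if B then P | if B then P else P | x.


dangling else: 'if B then if B then x else x' parses two ways
Ambiguous


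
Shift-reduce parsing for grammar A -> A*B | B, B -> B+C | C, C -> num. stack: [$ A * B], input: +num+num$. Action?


'+' can extend B; shift to build B -> B+C
Action: shift


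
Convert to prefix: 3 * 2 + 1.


left-to-right (same/higher precedence on left): tree is (+ (* 3 2) 1)
Prefix: + * 3 2 1


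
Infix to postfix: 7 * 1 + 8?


Left to right (same or higher precedence on left)
Postfix: 7 1 * 8 +


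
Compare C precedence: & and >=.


'>=' is relational (level 7); '&' is bitwise AND (level 5)
Higher level binds tighter
'>=' has higher precedence than '&'


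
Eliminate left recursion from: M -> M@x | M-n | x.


Left-recursive alternatives: M@x, M-n; non-recursive: x
Introduce M': M -> xM', M' -> @xM' | -nM' | ε


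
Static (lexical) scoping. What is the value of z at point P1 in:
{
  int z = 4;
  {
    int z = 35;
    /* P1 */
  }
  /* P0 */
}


z declared in the same block as P1
z = 35


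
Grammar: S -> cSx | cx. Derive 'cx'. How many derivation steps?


Derivation: S => cx
Steps: 1


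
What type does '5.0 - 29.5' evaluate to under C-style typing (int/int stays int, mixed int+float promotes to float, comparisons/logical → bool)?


Operand types: float - float
Rule: mixed int/float promotes to float; int/int stays int
Result type: float


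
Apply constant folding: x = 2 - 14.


2 - 14 = -12 at compile time
Optimized: x = -12


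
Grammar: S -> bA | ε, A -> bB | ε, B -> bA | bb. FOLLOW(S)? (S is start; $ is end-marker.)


$ ∈ FOLLOW(S). For each A -> αBβ: add FIRST(β)\{ε} to FOLLOW(B); if β nullable, add FOLLOW(A).
FOLLOW(S) = {$}


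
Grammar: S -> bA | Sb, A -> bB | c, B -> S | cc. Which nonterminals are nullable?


A nonterminal is nullable iff some alternative derives ε (directly, or every symbol in it is nullable)
Nullable: {}


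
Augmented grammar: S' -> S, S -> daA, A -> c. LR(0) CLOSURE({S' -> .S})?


Start: S' -> .S
For each item with dot before a nonterminal B, add B -> .γ for every B-production
Closure: [S' -> .S, S -> .daA]


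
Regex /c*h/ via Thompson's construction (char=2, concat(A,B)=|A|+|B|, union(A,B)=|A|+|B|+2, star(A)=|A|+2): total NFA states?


Syntax tree has 2 char leaf(s), 0 union(s), 1 star(s)
chars contribute 2×2 = 4; each union adds +2; each star adds +2
Total: 4 + 0 + 2 = 6 states


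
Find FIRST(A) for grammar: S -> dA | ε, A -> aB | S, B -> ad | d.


Per alternative of A: FIRST(aB) = {a}; FIRST(S) = {d, ε}
FIRST(A) = {a, d, ε}


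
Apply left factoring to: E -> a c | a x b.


Common prefix: 'a'
Factored: E -> a E', E' -> c | x b


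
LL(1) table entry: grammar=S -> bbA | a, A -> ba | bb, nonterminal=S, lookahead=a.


For [S, a]: 'a' ∈ FIRST(a)
Entry: S -> a


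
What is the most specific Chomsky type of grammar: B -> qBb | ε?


Single nonterminal LHS, but q^n b^n is not regular
Classification: Type 2 (Context-Free)


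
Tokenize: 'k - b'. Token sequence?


Scan left to right, longest-match per lexeme
Tokens: ID(k), OP(-), ID(b)


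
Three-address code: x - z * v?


Break into single-operator statements:
t1 = z * v
t2 = x - t1


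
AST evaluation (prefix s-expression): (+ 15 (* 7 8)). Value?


Evaluate inner: (* 7 8) = 56
Evaluate root: (+ 15 56) = 71
Result: 71


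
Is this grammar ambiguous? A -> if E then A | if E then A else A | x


dangling else: 'if E then if E then x else x' parses two ways
Ambiguous


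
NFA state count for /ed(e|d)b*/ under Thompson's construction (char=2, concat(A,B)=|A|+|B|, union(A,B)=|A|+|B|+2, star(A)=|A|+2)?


Syntax tree has 5 char leaf(s), 1 union(s), 1 star(s)
chars contribute 5×2 = 10; each union adds +2; each star adds +2
Total: 10 + 2 + 2 = 14 states


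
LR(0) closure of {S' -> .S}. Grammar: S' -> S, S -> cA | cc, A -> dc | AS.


Start: S' -> .S
For each item with dot before a nonterminal B, add B -> .γ for every B-production
Closure: [S' -> .S, S -> .cA, S -> .cc]


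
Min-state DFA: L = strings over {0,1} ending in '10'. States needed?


Track the longest suffix of input matching a prefix of '10': 3 classes (prefixes of length 0..2)
Minimal DFA: 3 states


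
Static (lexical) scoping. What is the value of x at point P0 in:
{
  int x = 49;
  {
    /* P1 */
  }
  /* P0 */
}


x declared in the same block as P0
x = 49


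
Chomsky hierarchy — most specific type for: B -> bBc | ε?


Single nonterminal LHS, but b^n c^n is not regular
Classification: Type 2 (Context-Free)


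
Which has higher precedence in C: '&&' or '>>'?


'>>' is shift (level 8); '&&' is logical AND (level 2)
Higher level binds tighter
'>>' has higher precedence than '&&'


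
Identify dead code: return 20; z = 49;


statement follows a return and is unreachable
Dead: 'z = 49'


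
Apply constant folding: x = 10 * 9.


10 * 9 = 90 at compile time
Optimized: x = 90


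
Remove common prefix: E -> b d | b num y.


Common prefix: 'b'
Factored: E -> b E', E' -> d | num y


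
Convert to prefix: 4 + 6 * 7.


'*' binds tighter: tree is (+ 4 (* 6 7))
Prefix: + 4 * 6 7


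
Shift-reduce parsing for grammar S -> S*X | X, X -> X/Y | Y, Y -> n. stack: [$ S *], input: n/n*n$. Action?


no handle ('S*' is not any RHS); shift 'n'
Action: shift


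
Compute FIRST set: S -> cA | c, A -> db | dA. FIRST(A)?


Per alternative of A: FIRST(db) = {d}; FIRST(dA) = {d}
FIRST(A) = {d}


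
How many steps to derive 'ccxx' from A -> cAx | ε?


Derivation: A => cAx => ccAxx => ccxx
Steps: 3


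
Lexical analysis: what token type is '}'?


Pattern: delimiter/punctuation
Type: PUNCTUATION


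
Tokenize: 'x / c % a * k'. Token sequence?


Scan left to right, longest-match per lexeme
Tokens: ID(x), OP(/), ID(c), OP(%), ID(a), OP(*), ID(k)


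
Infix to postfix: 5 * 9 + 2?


Left to right (same or higher precedence on left)
Postfix: 5 9 * 2 +


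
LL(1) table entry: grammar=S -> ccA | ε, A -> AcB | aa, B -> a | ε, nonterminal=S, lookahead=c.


For [S, c]: 'c' ∈ FIRST(ccA)
Entry: S -> ccA
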